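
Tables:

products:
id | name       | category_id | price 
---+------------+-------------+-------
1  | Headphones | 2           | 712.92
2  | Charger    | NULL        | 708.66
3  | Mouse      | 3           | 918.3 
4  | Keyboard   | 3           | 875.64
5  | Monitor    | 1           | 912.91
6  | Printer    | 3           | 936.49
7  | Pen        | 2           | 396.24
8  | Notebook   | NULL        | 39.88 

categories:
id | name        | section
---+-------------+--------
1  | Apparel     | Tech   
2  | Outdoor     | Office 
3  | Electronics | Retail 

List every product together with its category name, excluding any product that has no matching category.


INNER JOIN keeps only products rows whose category_id matches an id in categories. Walk through each product:
  - product 1 (Headphones): category_id=2 -> matches Outdoor
  - product 2 (Charger): category_id=NULL, no match -> dropped
  - product 3 (Mouse): category_id=3 -> matches Electronics
  - product 4 (Keyboard): category_id=3 -> matches Electronics
  - product 5 (Monitor): category_id=1 -> matches Apparel
  - product 6 (Printer): category_id=3 -> matches Electronics
  - product 7 (Pen): category_id=2 -> matches Outdoor
  - product 8 (Notebook): category_id=NULL, no match -> dropped
So 2 of 8 rows are dropped.

SQL:
SELECT a.name, b.name AS category
FROM products a
INNER JOIN categories b ON a.category_id = b.id

Result:
name       | category   
-----------+------------
Headphones | Outdoor    
Mouse      | Electronics
Keyboard   | Electronics
Monitor    | Apparel    
Printer    | Electronics
Pen        | Outdoor    


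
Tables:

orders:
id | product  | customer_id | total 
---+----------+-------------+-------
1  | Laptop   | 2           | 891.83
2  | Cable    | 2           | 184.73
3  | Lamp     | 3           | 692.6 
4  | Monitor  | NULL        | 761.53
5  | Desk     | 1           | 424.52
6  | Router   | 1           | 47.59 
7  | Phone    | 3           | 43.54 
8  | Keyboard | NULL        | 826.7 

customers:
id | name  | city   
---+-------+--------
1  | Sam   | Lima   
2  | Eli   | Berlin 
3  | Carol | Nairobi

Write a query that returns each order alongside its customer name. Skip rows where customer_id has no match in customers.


INNER JOIN keeps only orders rows whose customer_id matches an id in customers. Walk through each order:
  - order 1 (Laptop): customer_id=2 -> matches Eli
  - order 2 (Cable): customer_id=2 -> matches Eli
  - order 3 (Lamp): customer_id=3 -> matches Carol
  - order 4 (Monitor): customer_id=NULL, no match -> dropped
  - order 5 (Desk): customer_id=1 -> matches Sam
  - order 6 (Router): customer_id=1 -> matches Sam
  - order 7 (Phone): customer_id=3 -> matches Carol
  - order 8 (Keyboard): customer_id=NULL, no match -> dropped
So 2 of 8 rows are dropped.

SQL:
SELECT a.product, b.name AS customer
FROM orders a
INNER JOIN customers b ON a.customer_id = b.id

Result:
product | customer
--------+---------
Laptop  | Eli     
Cable   | Eli     
Lamp    | Carol   
Desk    | Sam     
Router  | Sam     
Phone   | Carol   


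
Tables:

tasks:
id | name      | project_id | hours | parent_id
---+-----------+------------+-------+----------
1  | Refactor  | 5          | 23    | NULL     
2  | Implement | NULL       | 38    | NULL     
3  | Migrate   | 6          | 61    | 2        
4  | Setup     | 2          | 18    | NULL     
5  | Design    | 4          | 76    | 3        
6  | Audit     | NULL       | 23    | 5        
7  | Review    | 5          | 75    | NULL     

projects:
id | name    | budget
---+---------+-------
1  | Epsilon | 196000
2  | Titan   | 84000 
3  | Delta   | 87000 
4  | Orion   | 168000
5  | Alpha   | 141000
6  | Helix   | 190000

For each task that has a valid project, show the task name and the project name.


INNER JOIN keeps only tasks rows whose project_id matches an id in projects. Walk through each task:
  - task 1 (Refactor): project_id=5 -> matches Alpha
  - task 2 (Implement): project_id=NULL, no match -> dropped
  - task 3 (Migrate): project_id=6 -> matches Helix
  - task 4 (Setup): project_id=2 -> matches Titan
  - task 5 (Design): project_id=4 -> matches Orion
  - task 6 (Audit): project_id=NULL, no match -> dropped
  - task 7 (Review): project_id=5 -> matches Alpha
So 2 of 7 rows are dropped.

SQL:
SELECT a.name, b.name AS project
FROM tasks a
INNER JOIN projects b ON a.project_id = b.id

Result:
name     | project
---------+--------
Refactor | Alpha  
Migrate  | Helix  
Setup    | Titan  
Design   | Orion  
Review   | Alpha  


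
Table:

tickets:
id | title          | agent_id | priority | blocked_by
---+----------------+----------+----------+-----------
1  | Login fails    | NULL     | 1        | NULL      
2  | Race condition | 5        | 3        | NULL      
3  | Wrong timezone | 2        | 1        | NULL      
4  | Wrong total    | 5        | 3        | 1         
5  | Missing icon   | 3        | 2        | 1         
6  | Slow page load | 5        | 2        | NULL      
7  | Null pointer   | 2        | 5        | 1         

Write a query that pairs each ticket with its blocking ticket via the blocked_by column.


This is a self-join: tickets is joined to a second copy of itself, matching each row's blocked_by to another row's id. Use LEFT JOIN so rows with blocked_by=NULL are kept.
  - ticket 1 (Login fails): blocked_by=NULL -> NULL
  - ticket 2 (Race condition): blocked_by=NULL -> NULL
  - ticket 3 (Wrong timezone): blocked_by=NULL -> NULL
  - ticket 4 (Wrong total): blocked_by=1 -> Login fails
  - ticket 5 (Missing icon): blocked_by=1 -> Login fails
  - ticket 6 (Slow page load): blocked_by=NULL -> NULL
  - ticket 7 (Null pointer): blocked_by=1 -> Login fails

SQL:
SELECT a.title AS item, b.title AS blocked_by
FROM tickets a
LEFT JOIN tickets b ON a.blocked_by = b.id

Result:
item           | blocked_by 
---------------+------------
Login fails    | NULL       
Race condition | NULL       
Wrong timezone | NULL       
Wrong total    | Login fails
Missing icon   | Login fails
Slow page load | NULL       
Null pointer   | Login fails


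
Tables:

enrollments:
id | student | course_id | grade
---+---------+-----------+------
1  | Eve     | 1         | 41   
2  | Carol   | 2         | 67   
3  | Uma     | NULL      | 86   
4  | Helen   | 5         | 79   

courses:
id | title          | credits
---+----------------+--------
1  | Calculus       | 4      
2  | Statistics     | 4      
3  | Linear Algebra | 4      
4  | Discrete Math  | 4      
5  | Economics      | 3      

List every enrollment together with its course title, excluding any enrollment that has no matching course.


INNER JOIN keeps only enrollments rows whose course_id matches an id in courses. Walk through each enrollment:
  - enrollment 1 (Eve): course_id=1 -> matches Calculus
  - enrollment 2 (Carol): course_id=2 -> matches Statistics
  - enrollment 3 (Uma): course_id=NULL, no match -> dropped
  - enrollment 4 (Helen): course_id=5 -> matches Economics
So 1 of 4 rows is dropped.

SQL:
SELECT a.student, b.title AS course
FROM enrollments a
INNER JOIN courses b ON a.course_id = b.id

Result:
student | course    
--------+-----------
Eve     | Calculus  
Carol   | Statistics
Helen   | Economics 


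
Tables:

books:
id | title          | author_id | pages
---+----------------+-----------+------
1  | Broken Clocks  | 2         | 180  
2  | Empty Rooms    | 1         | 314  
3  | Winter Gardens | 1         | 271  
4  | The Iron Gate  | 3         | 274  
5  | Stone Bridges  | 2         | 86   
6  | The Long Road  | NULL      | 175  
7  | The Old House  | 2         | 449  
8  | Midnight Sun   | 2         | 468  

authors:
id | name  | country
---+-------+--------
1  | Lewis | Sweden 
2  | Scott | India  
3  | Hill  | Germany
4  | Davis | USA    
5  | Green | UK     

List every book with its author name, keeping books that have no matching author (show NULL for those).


LEFT JOIN keeps every row from books (the left table); where author_id has no match in authors, the author columns become NULL. Walk through each book:
  - book 1 (Broken Clocks): author_id=2 -> matches Scott
  - book 2 (Empty Rooms): author_id=1 -> matches Lewis
  - book 3 (Winter Gardens): author_id=1 -> matches Lewis
  - book 4 (The Iron Gate): author_id=3 -> matches Hill
  - book 5 (Stone Bridges): author_id=2 -> matches Scott
  - book 6 (The Long Road): author_id=NULL, no match -> kept with NULL
  - book 7 (The Old House): author_id=2 -> matches Scott
  - book 8 (Midnight Sun): author_id=2 -> matches Scott
All 8 rows appear; 1 has NULL author.

SQL:
SELECT a.title, b.name AS author
FROM books a
LEFT JOIN authors b ON a.author_id = b.id

Result:
title          | author
---------------+-------
Broken Clocks  | Scott 
Empty Rooms    | Lewis 
Winter Gardens | Lewis 
The Iron Gate  | Hill  
Stone Bridges  | Scott 
The Long Road  | NULL  
The Old House  | Scott 
Midnight Sun   | Scott 


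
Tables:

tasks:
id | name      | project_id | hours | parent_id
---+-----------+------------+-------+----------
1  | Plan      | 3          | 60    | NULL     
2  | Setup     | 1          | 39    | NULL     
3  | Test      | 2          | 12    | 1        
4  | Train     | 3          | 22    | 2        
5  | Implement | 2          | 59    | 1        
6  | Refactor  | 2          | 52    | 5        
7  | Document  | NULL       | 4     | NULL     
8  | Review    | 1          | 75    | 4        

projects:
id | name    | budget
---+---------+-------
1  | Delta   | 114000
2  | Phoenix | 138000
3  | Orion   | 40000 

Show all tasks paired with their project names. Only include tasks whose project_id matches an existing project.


INNER JOIN keeps only tasks rows whose project_id matches an id in projects. Walk through each task:
  - task 1 (Plan): project_id=3 -> matches Orion
  - task 2 (Setup): project_id=1 -> matches Delta
  - task 3 (Test): project_id=2 -> matches Phoenix
  - task 4 (Train): project_id=3 -> matches Orion
  - task 5 (Implement): project_id=2 -> matches Phoenix
  - task 6 (Refactor): project_id=2 -> matches Phoenix
  - task 7 (Document): project_id=NULL, no match -> dropped
  - task 8 (Review): project_id=1 -> matches Delta
So 1 of 8 rows is dropped.

SQL:
SELECT a.name, b.name AS project
FROM tasks a
INNER JOIN projects b ON a.project_id = b.id

Result:
name      | project
----------+--------
Plan      | Orion  
Setup     | Delta  
Test      | Phoenix
Train     | Orion  
Implement | Phoenix
Refactor  | Phoenix
Review    | Delta  


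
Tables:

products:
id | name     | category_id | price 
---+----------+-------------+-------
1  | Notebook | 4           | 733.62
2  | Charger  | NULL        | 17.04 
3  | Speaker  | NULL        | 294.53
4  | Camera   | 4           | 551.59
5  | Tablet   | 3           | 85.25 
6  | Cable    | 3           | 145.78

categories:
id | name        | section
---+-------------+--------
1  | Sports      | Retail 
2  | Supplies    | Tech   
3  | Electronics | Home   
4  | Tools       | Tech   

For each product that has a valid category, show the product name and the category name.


INNER JOIN keeps only products rows whose category_id matches an id in categories. Walk through each product:
  - product 1 (Notebook): category_id=4 -> matches Tools
  - product 2 (Charger): category_id=NULL, no match -> dropped
  - product 3 (Speaker): category_id=NULL, no match -> dropped
  - product 4 (Camera): category_id=4 -> matches Tools
  - product 5 (Tablet): category_id=3 -> matches Electronics
  - product 6 (Cable): category_id=3 -> matches Electronics
So 2 of 6 rows are dropped.

SQL:
SELECT a.name, b.name AS category
FROM products a
INNER JOIN categories b ON a.category_id = b.id

Result:
name     | category   
---------+------------
Notebook | Tools      
Camera   | Tools      
Tablet   | Electronics
Cable    | Electronics


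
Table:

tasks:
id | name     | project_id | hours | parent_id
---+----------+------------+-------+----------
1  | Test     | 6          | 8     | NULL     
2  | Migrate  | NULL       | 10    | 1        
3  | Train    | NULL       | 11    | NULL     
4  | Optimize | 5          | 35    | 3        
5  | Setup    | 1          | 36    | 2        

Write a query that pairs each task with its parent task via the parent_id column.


This is a self-join: tasks is joined to a second copy of itself, matching each row's parent_id to another row's id. Use LEFT JOIN so rows with parent_id=NULL are kept.
  - task 1 (Test): parent_id=NULL -> NULL
  - task 2 (Migrate): parent_id=1 -> Test
  - task 3 (Train): parent_id=NULL -> NULL
  - task 4 (Optimize): parent_id=3 -> Train
  - task 5 (Setup): parent_id=2 -> Migrate

SQL:
SELECT a.name AS item, b.name AS parent
FROM tasks a
LEFT JOIN tasks b ON a.parent_id = b.id

Result:
item     | parent 
---------+--------
Test     | NULL   
Migrate  | Test   
Train    | NULL   
Optimize | Train  
Setup    | Migrate


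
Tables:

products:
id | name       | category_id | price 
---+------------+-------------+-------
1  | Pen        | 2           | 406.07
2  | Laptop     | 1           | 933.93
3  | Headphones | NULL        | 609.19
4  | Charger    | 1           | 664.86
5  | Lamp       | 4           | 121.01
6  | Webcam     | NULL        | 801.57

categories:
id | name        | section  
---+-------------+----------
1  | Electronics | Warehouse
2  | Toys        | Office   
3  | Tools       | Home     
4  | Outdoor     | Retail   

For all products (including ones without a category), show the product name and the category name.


LEFT JOIN keeps every row from products (the left table); where category_id has no match in categories, the category columns become NULL. Walk through each product:
  - product 1 (Pen): category_id=2 -> matches Toys
  - product 2 (Laptop): category_id=1 -> matches Electronics
  - product 3 (Headphones): category_id=NULL, no match -> kept with NULL
  - product 4 (Charger): category_id=1 -> matches Electronics
  - product 5 (Lamp): category_id=4 -> matches Outdoor
  - product 6 (Webcam): category_id=NULL, no match -> kept with NULL
All 6 rows appear; 2 have NULL category.

SQL:
SELECT a.name, b.name AS category
FROM products a
LEFT JOIN categories b ON a.category_id = b.id

Result:
name       | category   
-----------+------------
Pen        | Toys       
Laptop     | Electronics
Headphones | NULL       
Charger    | Electronics
Lamp       | Outdoor    
Webcam     | NULL       


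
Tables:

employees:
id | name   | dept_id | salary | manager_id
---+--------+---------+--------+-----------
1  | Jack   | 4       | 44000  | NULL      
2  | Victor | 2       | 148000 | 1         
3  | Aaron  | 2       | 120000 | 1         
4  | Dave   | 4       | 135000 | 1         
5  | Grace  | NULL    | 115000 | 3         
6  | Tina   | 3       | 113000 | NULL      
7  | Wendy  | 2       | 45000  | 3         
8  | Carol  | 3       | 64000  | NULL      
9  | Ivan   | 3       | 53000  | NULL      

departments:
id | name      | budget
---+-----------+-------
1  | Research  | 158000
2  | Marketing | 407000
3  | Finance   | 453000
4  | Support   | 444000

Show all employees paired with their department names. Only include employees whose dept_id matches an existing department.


INNER JOIN keeps only employees rows whose dept_id matches an id in departments. Walk through each employee:
  - employee 1 (Jack): dept_id=4 -> matches Support
  - employee 2 (Victor): dept_id=2 -> matches Marketing
  - employee 3 (Aaron): dept_id=2 -> matches Marketing
  - employee 4 (Dave): dept_id=4 -> matches Support
  - employee 5 (Grace): dept_id=NULL, no match -> dropped
  - employee 6 (Tina): dept_id=3 -> matches Finance
  - employee 7 (Wendy): dept_id=2 -> matches Marketing
  - employee 8 (Carol): dept_id=3 -> matches Finance
  - employee 9 (Ivan): dept_id=3 -> matches Finance
So 1 of 9 rows is dropped.

SQL:
SELECT a.name, b.name AS department
FROM employees a
INNER JOIN departments b ON a.dept_id = b.id

Result:
name   | department
-------+-----------
Jack   | Support   
Victor | Marketing 
Aaron  | Marketing 
Dave   | Support   
Tina   | Finance   
Wendy  | Marketing 
Carol  | Finance   
Ivan   | Finance   


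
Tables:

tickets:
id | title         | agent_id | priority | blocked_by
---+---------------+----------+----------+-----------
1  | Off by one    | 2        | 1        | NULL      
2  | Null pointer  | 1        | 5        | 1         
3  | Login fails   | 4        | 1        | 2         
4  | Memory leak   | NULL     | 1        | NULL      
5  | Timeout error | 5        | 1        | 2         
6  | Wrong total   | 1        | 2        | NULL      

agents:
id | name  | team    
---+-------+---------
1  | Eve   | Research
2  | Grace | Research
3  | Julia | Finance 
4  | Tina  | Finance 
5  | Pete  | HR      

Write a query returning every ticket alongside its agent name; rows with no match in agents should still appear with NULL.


LEFT JOIN keeps every row from tickets (the left table); where agent_id has no match in agents, the agent columns become NULL. Walk through each ticket:
  - ticket 1 (Off by one): agent_id=2 -> matches Grace
  - ticket 2 (Null pointer): agent_id=1 -> matches Eve
  - ticket 3 (Login fails): agent_id=4 -> matches Tina
  - ticket 4 (Memory leak): agent_id=NULL, no match -> kept with NULL
  - ticket 5 (Timeout error): agent_id=5 -> matches Pete
  - ticket 6 (Wrong total): agent_id=1 -> matches Eve
All 6 rows appear; 1 has NULL agent.

SQL:
SELECT a.title, b.name AS agent
FROM tickets a
LEFT JOIN agents b ON a.agent_id = b.id

Result:
title         | agent
--------------+------
Off by one    | Grace
Null pointer  | Eve  
Login fails   | Tina 
Memory leak   | NULL 
Timeout error | Pete 
Wrong total   | Eve  


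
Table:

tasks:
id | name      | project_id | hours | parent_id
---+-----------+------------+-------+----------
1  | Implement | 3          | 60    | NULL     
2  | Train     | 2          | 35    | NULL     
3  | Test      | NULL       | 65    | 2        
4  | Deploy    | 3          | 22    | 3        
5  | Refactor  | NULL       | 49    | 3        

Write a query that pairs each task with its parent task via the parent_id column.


This is a self-join: tasks is joined to a second copy of itself, matching each row's parent_id to another row's id. Use LEFT JOIN so rows with parent_id=NULL are kept.
  - task 1 (Implement): parent_id=NULL -> NULL
  - task 2 (Train): parent_id=NULL -> NULL
  - task 3 (Test): parent_id=2 -> Train
  - task 4 (Deploy): parent_id=3 -> Test
  - task 5 (Refactor): parent_id=3 -> Test

SQL:
SELECT a.name AS item, b.name AS parent
FROM tasks a
LEFT JOIN tasks b ON a.parent_id = b.id

Result:
item      | parent
----------+-------
Implement | NULL  
Train     | NULL  
Test      | Train 
Deploy    | Test  
Refactor  | Test  


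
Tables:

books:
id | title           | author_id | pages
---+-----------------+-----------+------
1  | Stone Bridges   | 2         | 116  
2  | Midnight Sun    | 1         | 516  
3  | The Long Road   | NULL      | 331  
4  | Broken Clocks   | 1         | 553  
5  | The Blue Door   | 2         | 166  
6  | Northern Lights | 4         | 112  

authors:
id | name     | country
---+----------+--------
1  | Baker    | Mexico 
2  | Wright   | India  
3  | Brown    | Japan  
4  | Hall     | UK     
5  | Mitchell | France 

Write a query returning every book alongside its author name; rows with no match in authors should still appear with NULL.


LEFT JOIN keeps every row from books (the left table); where author_id has no match in authors, the author columns become NULL. Walk through each book:
  - book 1 (Stone Bridges): author_id=2 -> matches Wright
  - book 2 (Midnight Sun): author_id=1 -> matches Baker
  - book 3 (The Long Road): author_id=NULL, no match -> kept with NULL
  - book 4 (Broken Clocks): author_id=1 -> matches Baker
  - book 5 (The Blue Door): author_id=2 -> matches Wright
  - book 6 (Northern Lights): author_id=4 -> matches Hall
All 6 rows appear; 1 has NULL author.

SQL:
SELECT a.title, b.name AS author
FROM books a
LEFT JOIN authors b ON a.author_id = b.id

Result:
title           | author
----------------+-------
Stone Bridges   | Wright
Midnight Sun    | Baker 
The Long Road   | NULL  
Broken Clocks   | Baker 
The Blue Door   | Wright
Northern Lights | Hall  


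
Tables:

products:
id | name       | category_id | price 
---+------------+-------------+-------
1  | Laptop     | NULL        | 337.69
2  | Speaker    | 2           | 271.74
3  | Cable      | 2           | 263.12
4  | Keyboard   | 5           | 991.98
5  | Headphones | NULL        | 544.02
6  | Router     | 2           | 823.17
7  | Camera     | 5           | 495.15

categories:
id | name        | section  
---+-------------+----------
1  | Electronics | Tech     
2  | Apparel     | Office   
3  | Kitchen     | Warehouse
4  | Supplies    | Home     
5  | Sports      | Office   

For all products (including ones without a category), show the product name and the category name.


LEFT JOIN keeps every row from products (the left table); where category_id has no match in categories, the category columns become NULL. Walk through each product:
  - product 1 (Laptop): category_id=NULL, no match -> kept with NULL
  - product 2 (Speaker): category_id=2 -> matches Apparel
  - product 3 (Cable): category_id=2 -> matches Apparel
  - product 4 (Keyboard): category_id=5 -> matches Sports
  - product 5 (Headphones): category_id=NULL, no match -> kept with NULL
  - product 6 (Router): category_id=2 -> matches Apparel
  - product 7 (Camera): category_id=5 -> matches Sports
All 7 rows appear; 2 have NULL category.

SQL:
SELECT a.name, b.name AS category
FROM products a
LEFT JOIN categories b ON a.category_id = b.id

Result:
name       | category
-----------+---------
Laptop     | NULL    
Speaker    | Apparel 
Cable      | Apparel 
Keyboard   | Sports  
Headphones | NULL    
Router     | Apparel 
Camera     | Sports  


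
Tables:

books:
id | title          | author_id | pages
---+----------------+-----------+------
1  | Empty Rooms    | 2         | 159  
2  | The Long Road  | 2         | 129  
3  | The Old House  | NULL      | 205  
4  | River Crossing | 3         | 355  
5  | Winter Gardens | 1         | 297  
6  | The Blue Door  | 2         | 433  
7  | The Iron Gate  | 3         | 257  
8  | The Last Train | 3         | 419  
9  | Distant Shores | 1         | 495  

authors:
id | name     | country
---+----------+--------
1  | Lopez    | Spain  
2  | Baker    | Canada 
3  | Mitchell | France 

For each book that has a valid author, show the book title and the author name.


INNER JOIN keeps only books rows whose author_id matches an id in authors. Walk through each book:
  - book 1 (Empty Rooms): author_id=2 -> matches Baker
  - book 2 (The Long Road): author_id=2 -> matches Baker
  - book 3 (The Old House): author_id=NULL, no match -> dropped
  - book 4 (River Crossing): author_id=3 -> matches Mitchell
  - book 5 (Winter Gardens): author_id=1 -> matches Lopez
  - book 6 (The Blue Door): author_id=2 -> matches Baker
  - book 7 (The Iron Gate): author_id=3 -> matches Mitchell
  - book 8 (The Last Train): author_id=3 -> matches Mitchell
  - book 9 (Distant Shores): author_id=1 -> matches Lopez
So 1 of 9 rows is dropped.

SQL:
SELECT a.title, b.name AS author
FROM books a
INNER JOIN authors b ON a.author_id = b.id

Result:
title          | author  
---------------+---------
Empty Rooms    | Baker   
The Long Road  | Baker   
River Crossing | Mitchell
Winter Gardens | Lopez   
The Blue Door  | Baker   
The Iron Gate  | Mitchell
The Last Train | Mitchell
Distant Shores | Lopez   


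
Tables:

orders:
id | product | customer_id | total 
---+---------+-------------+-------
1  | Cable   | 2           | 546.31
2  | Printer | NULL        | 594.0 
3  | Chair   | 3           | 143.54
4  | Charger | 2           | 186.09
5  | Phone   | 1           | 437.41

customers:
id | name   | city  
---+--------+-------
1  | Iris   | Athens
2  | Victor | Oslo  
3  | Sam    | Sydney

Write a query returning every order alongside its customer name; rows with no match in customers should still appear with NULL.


LEFT JOIN keeps every row from orders (the left table); where customer_id has no match in customers, the customer columns become NULL. Walk through each order:
  - order 1 (Cable): customer_id=2 -> matches Victor
  - order 2 (Printer): customer_id=NULL, no match -> kept with NULL
  - order 3 (Chair): customer_id=3 -> matches Sam
  - order 4 (Charger): customer_id=2 -> matches Victor
  - order 5 (Phone): customer_id=1 -> matches Iris
All 5 rows appear; 1 has NULL customer.

SQL:
SELECT a.product, b.name AS customer
FROM orders a
LEFT JOIN customers b ON a.customer_id = b.id

Result:
product | customer
--------+---------
Cable   | Victor  
Printer | NULL    
Chair   | Sam     
Charger | Victor  
Phone   | Iris    


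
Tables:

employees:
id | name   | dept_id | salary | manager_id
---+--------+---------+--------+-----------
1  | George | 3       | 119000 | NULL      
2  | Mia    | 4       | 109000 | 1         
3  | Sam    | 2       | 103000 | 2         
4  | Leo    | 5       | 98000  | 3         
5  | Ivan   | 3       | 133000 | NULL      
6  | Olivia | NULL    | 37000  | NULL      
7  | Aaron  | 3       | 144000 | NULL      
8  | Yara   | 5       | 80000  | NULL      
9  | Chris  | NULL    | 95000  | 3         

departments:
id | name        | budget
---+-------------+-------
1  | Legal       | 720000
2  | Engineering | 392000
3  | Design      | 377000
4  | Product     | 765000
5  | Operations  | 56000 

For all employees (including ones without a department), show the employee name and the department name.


LEFT JOIN keeps every row from employees (the left table); where dept_id has no match in departments, the department columns become NULL. Walk through each employee:
  - employee 1 (George): dept_id=3 -> matches Design
  - employee 2 (Mia): dept_id=4 -> matches Product
  - employee 3 (Sam): dept_id=2 -> matches Engineering
  - employee 4 (Leo): dept_id=5 -> matches Operations
  - employee 5 (Ivan): dept_id=3 -> matches Design
  - employee 6 (Olivia): dept_id=NULL, no match -> kept with NULL
  - employee 7 (Aaron): dept_id=3 -> matches Design
  - employee 8 (Yara): dept_id=5 -> matches Operations
  - employee 9 (Chris): dept_id=NULL, no match -> kept with NULL
All 9 rows appear; 2 have NULL department.

SQL:
SELECT a.name, b.name AS department
FROM employees a
LEFT JOIN departments b ON a.dept_id = b.id

Result:
name   | department 
-------+------------
George | Design     
Mia    | Product    
Sam    | Engineering
Leo    | Operations 
Ivan   | Design     
Olivia | NULL       
Aaron  | Design     
Yara   | Operations 
Chris  | NULL       


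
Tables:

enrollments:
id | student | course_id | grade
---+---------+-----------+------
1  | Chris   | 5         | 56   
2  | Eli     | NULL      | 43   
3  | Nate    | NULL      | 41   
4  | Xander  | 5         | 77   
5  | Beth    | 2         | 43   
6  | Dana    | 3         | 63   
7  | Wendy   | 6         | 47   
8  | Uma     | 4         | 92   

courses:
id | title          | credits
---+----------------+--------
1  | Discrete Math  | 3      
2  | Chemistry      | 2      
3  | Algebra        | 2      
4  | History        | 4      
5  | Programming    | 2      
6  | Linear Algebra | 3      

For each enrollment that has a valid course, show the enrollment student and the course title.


INNER JOIN keeps only enrollments rows whose course_id matches an id in courses. Walk through each enrollment:
  - enrollment 1 (Chris): course_id=5 -> matches Programming
  - enrollment 2 (Eli): course_id=NULL, no match -> dropped
  - enrollment 3 (Nate): course_id=NULL, no match -> dropped
  - enrollment 4 (Xander): course_id=5 -> matches Programming
  - enrollment 5 (Beth): course_id=2 -> matches Chemistry
  - enrollment 6 (Dana): course_id=3 -> matches Algebra
  - enrollment 7 (Wendy): course_id=6 -> matches Linear Algebra
  - enrollment 8 (Uma): course_id=4 -> matches History
So 2 of 8 rows are dropped.

SQL:
SELECT a.student, b.title AS course
FROM enrollments a
INNER JOIN courses b ON a.course_id = b.id

Result:
student | course        
--------+---------------
Chris   | Programming   
Xander  | Programming   
Beth    | Chemistry     
Dana    | Algebra       
Wendy   | Linear Algebra
Uma     | History       


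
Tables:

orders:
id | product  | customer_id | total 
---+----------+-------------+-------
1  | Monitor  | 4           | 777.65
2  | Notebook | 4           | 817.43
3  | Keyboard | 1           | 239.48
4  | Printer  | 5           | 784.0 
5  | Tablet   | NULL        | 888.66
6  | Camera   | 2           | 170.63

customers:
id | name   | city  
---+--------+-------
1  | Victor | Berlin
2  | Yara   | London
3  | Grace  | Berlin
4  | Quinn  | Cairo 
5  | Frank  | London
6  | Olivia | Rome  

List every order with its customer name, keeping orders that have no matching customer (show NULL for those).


LEFT JOIN keeps every row from orders (the left table); where customer_id has no match in customers, the customer columns become NULL. Walk through each order:
  - order 1 (Monitor): customer_id=4 -> matches Quinn
  - order 2 (Notebook): customer_id=4 -> matches Quinn
  - order 3 (Keyboard): customer_id=1 -> matches Victor
  - order 4 (Printer): customer_id=5 -> matches Frank
  - order 5 (Tablet): customer_id=NULL, no match -> kept with NULL
  - order 6 (Camera): customer_id=2 -> matches Yara
All 6 rows appear; 1 has NULL customer.

SQL:
SELECT a.product, b.name AS customer
FROM orders a
LEFT JOIN customers b ON a.customer_id = b.id

Result:
product  | customer
---------+---------
Monitor  | Quinn   
Notebook | Quinn   
Keyboard | Victor  
Printer  | Frank   
Tablet   | NULL    
Camera   | Yara    


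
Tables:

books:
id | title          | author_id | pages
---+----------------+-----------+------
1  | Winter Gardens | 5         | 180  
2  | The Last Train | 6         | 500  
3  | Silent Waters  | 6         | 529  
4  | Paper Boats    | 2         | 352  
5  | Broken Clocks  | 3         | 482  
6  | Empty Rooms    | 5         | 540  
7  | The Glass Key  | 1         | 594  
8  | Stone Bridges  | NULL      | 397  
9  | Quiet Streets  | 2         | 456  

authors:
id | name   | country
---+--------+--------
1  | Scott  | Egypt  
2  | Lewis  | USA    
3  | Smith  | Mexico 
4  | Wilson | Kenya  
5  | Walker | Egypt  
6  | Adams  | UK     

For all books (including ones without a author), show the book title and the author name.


LEFT JOIN keeps every row from books (the left table); where author_id has no match in authors, the author columns become NULL. Walk through each book:
  - book 1 (Winter Gardens): author_id=5 -> matches Walker
  - book 2 (The Last Train): author_id=6 -> matches Adams
  - book 3 (Silent Waters): author_id=6 -> matches Adams
  - book 4 (Paper Boats): author_id=2 -> matches Lewis
  - book 5 (Broken Clocks): author_id=3 -> matches Smith
  - book 6 (Empty Rooms): author_id=5 -> matches Walker
  - book 7 (The Glass Key): author_id=1 -> matches Scott
  - book 8 (Stone Bridges): author_id=NULL, no match -> kept with NULL
  - book 9 (Quiet Streets): author_id=2 -> matches Lewis
All 9 rows appear; 1 has NULL author.

SQL:
SELECT a.title, b.name AS author
FROM books a
LEFT JOIN authors b ON a.author_id = b.id

Result:
title          | author
---------------+-------
Winter Gardens | Walker
The Last Train | Adams 
Silent Waters  | Adams 
Paper Boats    | Lewis 
Broken Clocks  | Smith 
Empty Rooms    | Walker
The Glass Key  | Scott 
Stone Bridges  | NULL  
Quiet Streets  | Lewis 


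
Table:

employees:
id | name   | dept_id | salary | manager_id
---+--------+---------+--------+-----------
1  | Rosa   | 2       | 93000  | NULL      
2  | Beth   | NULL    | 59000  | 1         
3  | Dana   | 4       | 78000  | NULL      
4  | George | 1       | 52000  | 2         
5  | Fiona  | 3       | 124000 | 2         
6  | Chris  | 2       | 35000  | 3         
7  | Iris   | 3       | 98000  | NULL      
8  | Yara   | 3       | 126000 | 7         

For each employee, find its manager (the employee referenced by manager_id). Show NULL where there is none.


This is a self-join: employees is joined to a second copy of itself, matching each row's manager_id to another row's id. Use LEFT JOIN so rows with manager_id=NULL are kept.
  - employee 1 (Rosa): manager_id=NULL -> NULL
  - employee 2 (Beth): manager_id=1 -> Rosa
  - employee 3 (Dana): manager_id=NULL -> NULL
  - employee 4 (George): manager_id=2 -> Beth
  - employee 5 (Fiona): manager_id=2 -> Beth
  - employee 6 (Chris): manager_id=3 -> Dana
  - employee 7 (Iris): manager_id=NULL -> NULL
  - employee 8 (Yara): manager_id=7 -> Iris

SQL:
SELECT a.name AS item, b.name AS manager
FROM employees a
LEFT JOIN employees b ON a.manager_id = b.id

Result:
item   | manager
-------+--------
Rosa   | NULL   
Beth   | Rosa   
Dana   | NULL   
George | Beth   
Fiona  | Beth   
Chris  | Dana   
Iris   | NULL   
Yara   | Iris   


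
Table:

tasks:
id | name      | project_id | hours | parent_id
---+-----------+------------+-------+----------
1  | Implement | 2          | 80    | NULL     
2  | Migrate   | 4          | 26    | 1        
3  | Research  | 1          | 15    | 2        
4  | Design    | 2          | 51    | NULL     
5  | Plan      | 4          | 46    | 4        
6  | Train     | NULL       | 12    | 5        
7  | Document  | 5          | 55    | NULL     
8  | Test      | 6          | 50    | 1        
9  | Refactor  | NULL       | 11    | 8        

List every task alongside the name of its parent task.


This is a self-join: tasks is joined to a second copy of itself, matching each row's parent_id to another row's id. Use LEFT JOIN so rows with parent_id=NULL are kept.
  - task 1 (Implement): parent_id=NULL -> NULL
  - task 2 (Migrate): parent_id=1 -> Implement
  - task 3 (Research): parent_id=2 -> Migrate
  - task 4 (Design): parent_id=NULL -> NULL
  - task 5 (Plan): parent_id=4 -> Design
  - task 6 (Train): parent_id=5 -> Plan
  - task 7 (Document): parent_id=NULL -> NULL
  - task 8 (Test): parent_id=1 -> Implement
  - task 9 (Refactor): parent_id=8 -> Test

SQL:
SELECT a.name AS item, b.name AS parent
FROM tasks a
LEFT JOIN tasks b ON a.parent_id = b.id

Result:
item      | parent   
----------+----------
Implement | NULL     
Migrate   | Implement
Research  | Migrate  
Design    | NULL     
Plan      | Design   
Train     | Plan     
Document  | NULL     
Test      | Implement
Refactor  | Test     


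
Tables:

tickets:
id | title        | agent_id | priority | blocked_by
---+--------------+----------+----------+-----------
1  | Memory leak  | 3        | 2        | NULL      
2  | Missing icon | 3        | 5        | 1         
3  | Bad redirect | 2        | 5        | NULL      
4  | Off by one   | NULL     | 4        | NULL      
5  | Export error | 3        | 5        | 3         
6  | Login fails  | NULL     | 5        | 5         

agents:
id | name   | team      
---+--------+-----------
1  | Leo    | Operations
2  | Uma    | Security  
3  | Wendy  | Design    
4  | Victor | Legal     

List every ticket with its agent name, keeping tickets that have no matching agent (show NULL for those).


LEFT JOIN keeps every row from tickets (the left table); where agent_id has no match in agents, the agent columns become NULL. Walk through each ticket:
  - ticket 1 (Memory leak): agent_id=3 -> matches Wendy
  - ticket 2 (Missing icon): agent_id=3 -> matches Wendy
  - ticket 3 (Bad redirect): agent_id=2 -> matches Uma
  - ticket 4 (Off by one): agent_id=NULL, no match -> kept with NULL
  - ticket 5 (Export error): agent_id=3 -> matches Wendy
  - ticket 6 (Login fails): agent_id=NULL, no match -> kept with NULL
All 6 rows appear; 2 have NULL agent.

SQL:
SELECT a.title, b.name AS agent
FROM tickets a
LEFT JOIN agents b ON a.agent_id = b.id

Result:
title        | agent
-------------+------
Memory leak  | Wendy
Missing icon | Wendy
Bad redirect | Uma  
Off by one   | NULL 
Export error | Wendy
Login fails  | NULL 


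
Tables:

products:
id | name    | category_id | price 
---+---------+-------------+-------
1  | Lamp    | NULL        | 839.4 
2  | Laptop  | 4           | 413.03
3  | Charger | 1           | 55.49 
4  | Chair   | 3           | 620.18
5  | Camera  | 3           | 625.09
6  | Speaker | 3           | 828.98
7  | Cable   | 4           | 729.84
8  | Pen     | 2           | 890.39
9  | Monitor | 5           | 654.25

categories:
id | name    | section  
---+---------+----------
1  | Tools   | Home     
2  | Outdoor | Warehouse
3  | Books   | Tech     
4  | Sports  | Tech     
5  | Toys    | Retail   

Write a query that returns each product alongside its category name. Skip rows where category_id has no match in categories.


INNER JOIN keeps only products rows whose category_id matches an id in categories. Walk through each product:
  - product 1 (Lamp): category_id=NULL, no match -> dropped
  - product 2 (Laptop): category_id=4 -> matches Sports
  - product 3 (Charger): category_id=1 -> matches Tools
  - product 4 (Chair): category_id=3 -> matches Books
  - product 5 (Camera): category_id=3 -> matches Books
  - product 6 (Speaker): category_id=3 -> matches Books
  - product 7 (Cable): category_id=4 -> matches Sports
  - product 8 (Pen): category_id=2 -> matches Outdoor
  - product 9 (Monitor): category_id=5 -> matches Toys
So 1 of 9 rows is dropped.

SQL:
SELECT a.name, b.name AS category
FROM products a
INNER JOIN categories b ON a.category_id = b.id

Result:
name    | category
--------+---------
Laptop  | Sports  
Charger | Tools   
Chair   | Books   
Camera  | Books   
Speaker | Books   
Cable   | Sports  
Pen     | Outdoor 
Monitor | Toys    


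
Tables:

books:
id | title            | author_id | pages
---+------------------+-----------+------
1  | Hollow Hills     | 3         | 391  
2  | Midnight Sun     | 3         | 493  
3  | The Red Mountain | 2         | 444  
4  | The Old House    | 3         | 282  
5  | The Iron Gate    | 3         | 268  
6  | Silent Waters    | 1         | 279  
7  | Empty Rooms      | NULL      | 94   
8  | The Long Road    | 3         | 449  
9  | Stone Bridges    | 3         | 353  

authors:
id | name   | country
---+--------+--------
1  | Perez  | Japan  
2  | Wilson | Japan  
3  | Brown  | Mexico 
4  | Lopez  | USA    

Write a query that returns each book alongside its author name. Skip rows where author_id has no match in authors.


INNER JOIN keeps only books rows whose author_id matches an id in authors. Walk through each book:
  - book 1 (Hollow Hills): author_id=3 -> matches Brown
  - book 2 (Midnight Sun): author_id=3 -> matches Brown
  - book 3 (The Red Mountain): author_id=2 -> matches Wilson
  - book 4 (The Old House): author_id=3 -> matches Brown
  - book 5 (The Iron Gate): author_id=3 -> matches Brown
  - book 6 (Silent Waters): author_id=1 -> matches Perez
  - book 7 (Empty Rooms): author_id=NULL, no match -> dropped
  - book 8 (The Long Road): author_id=3 -> matches Brown
  - book 9 (Stone Bridges): author_id=3 -> matches Brown
So 1 of 9 rows is dropped.

SQL:
SELECT a.title, b.name AS author
FROM books a
INNER JOIN authors b ON a.author_id = b.id

Result:
title            | author
-----------------+-------
Hollow Hills     | Brown 
Midnight Sun     | Brown 
The Red Mountain | Wilson
The Old House    | Brown 
The Iron Gate    | Brown 
Silent Waters    | Perez 
The Long Road    | Brown 
Stone Bridges    | Brown 


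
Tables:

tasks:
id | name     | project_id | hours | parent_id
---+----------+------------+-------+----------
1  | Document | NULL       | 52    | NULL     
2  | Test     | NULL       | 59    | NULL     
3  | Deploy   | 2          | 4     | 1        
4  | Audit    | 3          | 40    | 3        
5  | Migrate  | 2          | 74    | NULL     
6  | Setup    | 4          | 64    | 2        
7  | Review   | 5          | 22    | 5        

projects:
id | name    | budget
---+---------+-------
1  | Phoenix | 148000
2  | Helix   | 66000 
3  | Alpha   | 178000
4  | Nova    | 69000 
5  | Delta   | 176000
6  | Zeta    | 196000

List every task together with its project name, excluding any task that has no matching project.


INNER JOIN keeps only tasks rows whose project_id matches an id in projects. Walk through each task:
  - task 1 (Document): project_id=NULL, no match -> dropped
  - task 2 (Test): project_id=NULL, no match -> dropped
  - task 3 (Deploy): project_id=2 -> matches Helix
  - task 4 (Audit): project_id=3 -> matches Alpha
  - task 5 (Migrate): project_id=2 -> matches Helix
  - task 6 (Setup): project_id=4 -> matches Nova
  - task 7 (Review): project_id=5 -> matches Delta
So 2 of 7 rows are dropped.

SQL:
SELECT a.name, b.name AS project
FROM tasks a
INNER JOIN projects b ON a.project_id = b.id

Result:
name    | project
--------+--------
Deploy  | Helix  
Audit   | Alpha  
Migrate | Helix  
Setup   | Nova   
Review  | Delta  
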